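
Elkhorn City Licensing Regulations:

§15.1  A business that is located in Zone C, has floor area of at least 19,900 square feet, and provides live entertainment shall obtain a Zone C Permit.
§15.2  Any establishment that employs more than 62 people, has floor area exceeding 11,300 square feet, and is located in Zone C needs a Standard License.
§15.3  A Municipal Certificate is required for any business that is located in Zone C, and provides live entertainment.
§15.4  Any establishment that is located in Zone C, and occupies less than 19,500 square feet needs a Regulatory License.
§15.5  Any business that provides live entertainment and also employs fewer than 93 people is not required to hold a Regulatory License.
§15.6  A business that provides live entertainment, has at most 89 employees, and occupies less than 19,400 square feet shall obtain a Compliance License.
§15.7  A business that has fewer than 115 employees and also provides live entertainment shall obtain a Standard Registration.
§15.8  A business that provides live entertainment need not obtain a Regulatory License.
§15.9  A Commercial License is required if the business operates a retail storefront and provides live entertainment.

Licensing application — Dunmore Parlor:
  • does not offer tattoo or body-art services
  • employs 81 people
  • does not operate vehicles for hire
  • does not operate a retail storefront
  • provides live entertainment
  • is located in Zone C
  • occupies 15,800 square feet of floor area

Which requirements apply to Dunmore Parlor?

Compliance License, Municipal Certificate, Standard License, Standard Registration

§15.1 is located in Zone C; floor area 15,800 square feet < 19,900 square feet; provides live entertainment → Zone C Permit not required.
§15.2 employees 81 > 62; floor area 15,800 square feet > 11,300 square feet; is located in Zone C → Standard License required.
§15.3 is located in Zone C; provides live entertainment → Municipal Certificate required.
§15.4 is located in Zone C; floor area 15,800 square feet < 19,500 square feet → Regulatory License required.
§15.5 provides live entertainment; employees 81 < 93 → exempt from Regulatory License.
§15.6 provides live entertainment; employees 81 ≤ 89; floor area 15,800 square feet < 19,400 square feet → Compliance License required.
§15.7 employees 81 < 115; provides live entertainment → Standard Registration required.
§15.8 provides live entertainment → exempt from Regulatory License.
§15.9 does not operate a retail storefront; provides live entertainment → Commercial License not required.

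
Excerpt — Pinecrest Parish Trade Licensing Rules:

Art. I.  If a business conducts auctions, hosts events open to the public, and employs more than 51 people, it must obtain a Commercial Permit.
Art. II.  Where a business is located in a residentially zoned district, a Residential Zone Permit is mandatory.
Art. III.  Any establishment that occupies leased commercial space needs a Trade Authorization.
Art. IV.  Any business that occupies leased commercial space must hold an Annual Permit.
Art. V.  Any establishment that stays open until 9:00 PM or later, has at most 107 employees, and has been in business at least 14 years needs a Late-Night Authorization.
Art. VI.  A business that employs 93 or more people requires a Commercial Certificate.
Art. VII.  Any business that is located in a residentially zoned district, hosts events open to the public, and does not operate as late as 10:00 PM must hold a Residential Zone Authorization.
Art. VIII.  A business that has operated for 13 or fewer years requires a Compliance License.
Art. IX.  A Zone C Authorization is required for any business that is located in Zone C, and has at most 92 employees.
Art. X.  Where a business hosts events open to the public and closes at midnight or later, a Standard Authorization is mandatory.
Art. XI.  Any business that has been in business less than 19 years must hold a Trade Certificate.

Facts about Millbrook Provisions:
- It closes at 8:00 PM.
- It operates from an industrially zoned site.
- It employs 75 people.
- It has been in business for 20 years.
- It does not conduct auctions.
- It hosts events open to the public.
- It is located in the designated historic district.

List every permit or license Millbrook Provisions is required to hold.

None

Art. I. does not conduct auctions; hosts events open to the public; employees 75 > 51 → Commercial Permit not required.
Art. II. is located in the designated historic district (not: is located in a residentially zoned district) → Residential Zone Permit not required.
Art. III. operates from an industrially zoned site (not: occupies leased commercial space) → Trade Authorization not required.
Art. IV. operates from an industrially zoned site (not: occupies leased commercial space) → Annual Permit not required.
Art. V. closes 8:00 PM, at/before 9:00 PM; employees 75 ≤ 107; years in business 20 ≥ 14 → Late-Night Authorization not required.
Art. VI. employees 75 < 93 → Commercial Certificate not required.
Art. VII. is located in the designated historic district (not: is located in a residentially zoned district); hosts events open to the public; closes 8:00 PM, at/before 10:00 PM → Residential Zone Authorization not required.
Art. VIII. years in business 20 > 13 → Compliance License not required.
Art. IX. is located in the designated historic district (not: is located in Zone C); employees 75 ≤ 92 → Zone C Authorization not required.
Art. X. hosts events open to the public; closes 8:00 PM, at/before midnight → Standard Authorization not required.
Art. XI. years in business 20 ≥ 19 → Trade Certificate not required.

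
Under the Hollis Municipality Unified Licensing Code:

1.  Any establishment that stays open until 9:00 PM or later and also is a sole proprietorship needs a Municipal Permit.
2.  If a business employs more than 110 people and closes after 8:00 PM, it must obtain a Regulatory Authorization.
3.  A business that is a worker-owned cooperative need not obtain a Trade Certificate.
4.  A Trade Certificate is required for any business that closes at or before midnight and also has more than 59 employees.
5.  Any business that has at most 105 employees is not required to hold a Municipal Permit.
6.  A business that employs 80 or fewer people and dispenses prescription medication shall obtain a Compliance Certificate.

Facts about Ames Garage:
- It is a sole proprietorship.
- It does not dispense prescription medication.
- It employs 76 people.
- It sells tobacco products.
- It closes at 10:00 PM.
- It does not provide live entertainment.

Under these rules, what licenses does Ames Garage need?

Trade Certificate

1. closes 10:00 PM, after 9:00 PM; is a sole proprietorship → Municipal Permit required.
2. employees 76 ≤ 110; closes 10:00 PM, after 8:00 PM → Regulatory Authorization not required.
3. is a sole proprietorship (not: is a worker-owned cooperative) → Trade Certificate exemption does not apply.
4. closes 10:00 PM, at/before midnight; employees 76 > 59 → Trade Certificate required.
5. employees 76 ≤ 105 → exempt from Municipal Permit.
6. employees 76 ≤ 80; does not dispense prescription medication → Compliance Certificate not required.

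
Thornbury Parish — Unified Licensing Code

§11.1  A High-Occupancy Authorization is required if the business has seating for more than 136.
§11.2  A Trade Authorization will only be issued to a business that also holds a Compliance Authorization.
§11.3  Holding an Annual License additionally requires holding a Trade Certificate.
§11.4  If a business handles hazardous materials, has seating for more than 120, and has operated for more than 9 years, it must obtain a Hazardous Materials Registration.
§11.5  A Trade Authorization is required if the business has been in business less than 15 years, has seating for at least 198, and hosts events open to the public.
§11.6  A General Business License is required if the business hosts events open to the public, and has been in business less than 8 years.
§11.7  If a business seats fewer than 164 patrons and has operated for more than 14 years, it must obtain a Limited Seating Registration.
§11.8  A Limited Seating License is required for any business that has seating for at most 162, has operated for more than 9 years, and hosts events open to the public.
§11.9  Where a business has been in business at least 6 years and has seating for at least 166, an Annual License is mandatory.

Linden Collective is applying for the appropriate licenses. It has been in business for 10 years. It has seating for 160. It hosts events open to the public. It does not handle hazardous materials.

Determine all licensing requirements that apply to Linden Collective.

High-Occupancy Authorization, Limited Seating License

§11.1 seating 160 > 136 → High-Occupancy Authorization required.
§11.2 Trade Authorization is not required → no effect.
§11.3 Annual License is not required → no effect.
§11.4 does not handle hazardous materials; seating 160 > 120; years in business 10 > 9 → Hazardous Materials Registration not required.
§11.5 years in business 10 < 15; seating 160 < 198; hosts events open to the public → Trade Authorization not required.
§11.6 hosts events open to the public; years in business 10 ≥ 8 → General Business License not required.
§11.7 seating 160 < 164; years in business 10 ≤ 14 → Limited Seating Registration not required.
§11.8 seating 160 ≤ 162; years in business 10 > 9; hosts events open to the public → Limited Seating License required.
§11.9 years in business 10 ≥ 6; seating 160 < 166 → Annual License not required.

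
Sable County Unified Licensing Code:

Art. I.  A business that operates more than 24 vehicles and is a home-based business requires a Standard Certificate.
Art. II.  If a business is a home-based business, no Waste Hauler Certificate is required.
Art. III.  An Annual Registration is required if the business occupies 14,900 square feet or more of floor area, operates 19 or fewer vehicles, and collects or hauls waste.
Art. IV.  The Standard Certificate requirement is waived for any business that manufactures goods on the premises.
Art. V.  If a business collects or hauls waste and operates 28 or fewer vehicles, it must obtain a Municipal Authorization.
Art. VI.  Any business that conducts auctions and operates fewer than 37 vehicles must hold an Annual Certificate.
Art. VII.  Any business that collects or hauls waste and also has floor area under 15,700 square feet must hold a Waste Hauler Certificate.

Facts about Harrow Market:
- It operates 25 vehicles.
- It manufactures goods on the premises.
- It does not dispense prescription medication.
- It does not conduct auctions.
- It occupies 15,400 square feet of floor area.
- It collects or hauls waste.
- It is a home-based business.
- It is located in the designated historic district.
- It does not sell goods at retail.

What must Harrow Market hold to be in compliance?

Art. I. vehicles 25 > 24; is a home-based business → Standard Certificate required.
Art. II. is a home-based business → exempt from Waste Hauler Certificate.
Art. III. floor area 15,400 square feet ≥ 14,900 square feet; vehicles 25 > 19; collects or hauls waste → Annual Registration not required.
Art. IV. manufactures goods on the premises → exempt from Standard Certificate.
Art. V. collects or hauls waste; vehicles 25 ≤ 28 → Municipal Authorization required.
Art. VI. does not conduct auctions; vehicles 25 < 37 → Annual Certificate not required.
Art. VII. collects or hauls waste; floor area 15,400 square feet < 15,700 square feet → Waste Hauler Certificate required.

Municipal Authorization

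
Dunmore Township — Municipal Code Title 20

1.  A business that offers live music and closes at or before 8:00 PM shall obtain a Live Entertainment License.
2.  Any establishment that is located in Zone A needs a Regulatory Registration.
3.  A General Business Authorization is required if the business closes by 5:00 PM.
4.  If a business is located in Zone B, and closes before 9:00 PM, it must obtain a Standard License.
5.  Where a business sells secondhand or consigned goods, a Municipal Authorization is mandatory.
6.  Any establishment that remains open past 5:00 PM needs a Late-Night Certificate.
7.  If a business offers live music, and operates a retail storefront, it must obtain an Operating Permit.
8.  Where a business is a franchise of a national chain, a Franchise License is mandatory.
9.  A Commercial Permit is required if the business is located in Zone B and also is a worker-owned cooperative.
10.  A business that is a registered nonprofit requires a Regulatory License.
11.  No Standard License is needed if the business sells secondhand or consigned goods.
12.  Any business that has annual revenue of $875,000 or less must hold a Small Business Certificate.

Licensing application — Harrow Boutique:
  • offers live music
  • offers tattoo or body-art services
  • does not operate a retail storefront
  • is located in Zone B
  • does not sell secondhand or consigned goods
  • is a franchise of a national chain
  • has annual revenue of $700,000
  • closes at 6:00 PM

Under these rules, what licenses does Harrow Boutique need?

1. offers live music; closes 6:00 PM, at/before 8:00 PM → Live Entertainment License required.
2. is located in Zone B (not: is located in Zone A) → Regulatory Registration not required.
3. closes 6:00 PM, after 5:00 PM → General Business Authorization not required.
4. is located in Zone B; closes 6:00 PM, at/before 9:00 PM → Standard License required.
5. does not sell secondhand or consigned goods → Municipal Authorization not required.
6. closes 6:00 PM, after 5:00 PM → Late-Night Certificate required.
7. offers live music; does not operate a retail storefront → Operating Permit not required.
8. is a franchise of a national chain → Franchise License required.
9. is located in Zone B; is a franchise of a national chain (not: is a worker-owned cooperative) → Commercial Permit not required.
10. is a franchise of a national chain (not: is a registered nonprofit) → Regulatory License not required.
11. does not sell secondhand or consigned goods → Standard License exemption does not apply.
12. revenue $700,000 ≤ $875,000 → Small Business Certificate required.

Franchise License, Late-Night Certificate, Live Entertainment License, Small Business Certificate, Standard License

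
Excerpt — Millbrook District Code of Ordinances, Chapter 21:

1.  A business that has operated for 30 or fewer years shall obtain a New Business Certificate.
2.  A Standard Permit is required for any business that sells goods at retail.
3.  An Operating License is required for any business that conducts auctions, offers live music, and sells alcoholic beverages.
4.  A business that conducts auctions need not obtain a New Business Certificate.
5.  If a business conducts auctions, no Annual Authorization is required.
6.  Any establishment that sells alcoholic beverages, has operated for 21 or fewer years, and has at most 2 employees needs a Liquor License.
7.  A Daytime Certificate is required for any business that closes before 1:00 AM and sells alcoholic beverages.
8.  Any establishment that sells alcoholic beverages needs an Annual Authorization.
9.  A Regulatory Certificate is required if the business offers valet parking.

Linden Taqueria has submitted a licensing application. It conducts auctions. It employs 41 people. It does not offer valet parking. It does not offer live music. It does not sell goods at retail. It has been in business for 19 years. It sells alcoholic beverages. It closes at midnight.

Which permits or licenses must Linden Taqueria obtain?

Daytime Certificate

1. years in business 19 ≤ 30 → New Business Certificate required.
2. does not sell goods at retail → Standard Permit not required.
3. conducts auctions; does not offer live music; sells alcoholic beverages → Operating License not required.
4. conducts auctions → exempt from New Business Certificate.
5. conducts auctions → exempt from Annual Authorization.
6. sells alcoholic beverages; years in business 19 ≤ 21; employees 41 > 2 → Liquor License not required.
7. closes midnight, at/before 1:00 AM; sells alcoholic beverages → Daytime Certificate required.
8. sells alcoholic beverages → Annual Authorization required.
9. does not offer valet parking → Regulatory Certificate not required.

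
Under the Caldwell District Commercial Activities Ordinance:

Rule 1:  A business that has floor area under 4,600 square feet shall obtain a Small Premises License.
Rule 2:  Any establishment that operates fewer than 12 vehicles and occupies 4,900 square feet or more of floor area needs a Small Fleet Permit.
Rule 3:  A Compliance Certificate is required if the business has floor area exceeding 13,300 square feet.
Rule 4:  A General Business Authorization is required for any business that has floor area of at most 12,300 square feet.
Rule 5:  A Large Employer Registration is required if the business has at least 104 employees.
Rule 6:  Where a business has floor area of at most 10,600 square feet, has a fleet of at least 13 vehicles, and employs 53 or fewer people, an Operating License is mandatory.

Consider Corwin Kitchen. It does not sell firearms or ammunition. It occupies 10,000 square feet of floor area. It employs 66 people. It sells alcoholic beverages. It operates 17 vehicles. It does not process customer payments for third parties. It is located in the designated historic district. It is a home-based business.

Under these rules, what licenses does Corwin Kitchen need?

Rule 1: floor area 10,000 square feet ≥ 4,600 square feet → Small Premises License not required.
Rule 2: vehicles 17 ≥ 12; floor area 10,000 square feet ≥ 4,900 square feet → Small Fleet Permit not required.
Rule 3: floor area 10,000 square feet ≤ 13,300 square feet → Compliance Certificate not required.
Rule 4: floor area 10,000 square feet ≤ 12,300 square feet → General Business Authorization required.
Rule 5: employees 66 < 104 → Large Employer Registration not required.
Rule 6: floor area 10,000 square feet ≤ 10,600 square feet; vehicles 17 ≥ 13; employees 66 > 53 → Operating License not required.

General Business Authorization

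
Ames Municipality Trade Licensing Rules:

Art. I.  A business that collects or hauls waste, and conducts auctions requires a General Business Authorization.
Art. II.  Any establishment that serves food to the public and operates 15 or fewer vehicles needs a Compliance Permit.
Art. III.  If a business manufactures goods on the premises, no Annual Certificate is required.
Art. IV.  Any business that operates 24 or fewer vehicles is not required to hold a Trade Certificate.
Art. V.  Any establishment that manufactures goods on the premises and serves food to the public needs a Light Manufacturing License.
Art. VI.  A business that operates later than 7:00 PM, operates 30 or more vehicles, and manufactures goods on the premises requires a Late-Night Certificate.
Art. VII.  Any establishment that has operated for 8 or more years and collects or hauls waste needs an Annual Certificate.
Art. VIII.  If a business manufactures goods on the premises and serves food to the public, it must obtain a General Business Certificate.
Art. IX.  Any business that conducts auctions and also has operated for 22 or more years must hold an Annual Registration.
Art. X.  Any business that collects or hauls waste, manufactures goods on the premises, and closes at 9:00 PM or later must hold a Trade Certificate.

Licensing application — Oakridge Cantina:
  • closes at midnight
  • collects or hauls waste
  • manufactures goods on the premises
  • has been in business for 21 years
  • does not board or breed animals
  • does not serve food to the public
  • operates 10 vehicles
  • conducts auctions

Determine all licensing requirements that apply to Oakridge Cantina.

General Business Authorization

Art. I. collects or hauls waste; conducts auctions → General Business Authorization required.
Art. II. does not serve food to the public; vehicles 10 ≤ 15 → Compliance Permit not required.
Art. III. manufactures goods on the premises → exempt from Annual Certificate.
Art. IV. vehicles 10 ≤ 24 → exempt from Trade Certificate.
Art. V. manufactures goods on the premises; does not serve food to the public → Light Manufacturing License not required.
Art. VI. closes midnight, after 7:00 PM; vehicles 10 < 30; manufactures goods on the premises → Late-Night Certificate not required.
Art. VII. years in business 21 ≥ 8; collects or hauls waste → Annual Certificate required.
Art. VIII. manufactures goods on the premises; does not serve food to the public → General Business Certificate not required.
Art. IX. conducts auctions; years in business 21 < 22 → Annual Registration not required.
Art. X. collects or hauls waste; manufactures goods on the premises; closes midnight, after 9:00 PM → Trade Certificate required.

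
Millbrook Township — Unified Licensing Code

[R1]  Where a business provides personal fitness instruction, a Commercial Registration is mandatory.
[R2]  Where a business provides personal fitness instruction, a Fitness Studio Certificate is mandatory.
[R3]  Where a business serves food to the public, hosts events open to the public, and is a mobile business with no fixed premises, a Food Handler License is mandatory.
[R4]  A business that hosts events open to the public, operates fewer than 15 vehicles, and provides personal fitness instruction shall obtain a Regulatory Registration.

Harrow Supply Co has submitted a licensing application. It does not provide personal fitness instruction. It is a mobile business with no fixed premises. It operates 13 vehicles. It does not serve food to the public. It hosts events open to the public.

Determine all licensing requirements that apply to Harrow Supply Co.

None

[R1] does not provide personal fitness instruction → Commercial Registration not required.
[R2] does not provide personal fitness instruction → Fitness Studio Certificate not required.
[R3] does not serve food to the public; hosts events open to the public; is a mobile business with no fixed premises → Food Handler License not required.
[R4] hosts events open to the public; vehicles 13 < 15; does not provide personal fitness instruction → Regulatory Registration not required.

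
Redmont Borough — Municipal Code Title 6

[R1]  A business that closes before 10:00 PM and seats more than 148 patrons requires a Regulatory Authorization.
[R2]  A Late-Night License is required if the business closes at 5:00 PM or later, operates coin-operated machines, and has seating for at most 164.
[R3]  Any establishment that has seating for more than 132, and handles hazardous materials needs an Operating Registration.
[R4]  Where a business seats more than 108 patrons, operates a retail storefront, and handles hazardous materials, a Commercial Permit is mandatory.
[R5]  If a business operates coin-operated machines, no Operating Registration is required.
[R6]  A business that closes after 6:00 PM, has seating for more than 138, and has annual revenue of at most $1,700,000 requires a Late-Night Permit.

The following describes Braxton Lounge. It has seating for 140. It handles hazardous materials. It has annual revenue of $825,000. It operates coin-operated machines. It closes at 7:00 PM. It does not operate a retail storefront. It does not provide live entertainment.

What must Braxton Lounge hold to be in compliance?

Late-Night License, Late-Night Permit

[R1] closes 7:00 PM, at/before 10:00 PM; seating 140 ≤ 148 → Regulatory Authorization not required.
[R2] closes 7:00 PM, after 5:00 PM; operates coin-operated machines; seating 140 ≤ 164 → Late-Night License required.
[R3] seating 140 > 132; handles hazardous materials → Operating Registration required.
[R4] seating 140 > 108; does not operate a retail storefront; handles hazardous materials → Commercial Permit not required.
[R5] operates coin-operated machines → exempt from Operating Registration.
[R6] closes 7:00 PM, after 6:00 PM; seating 140 > 138; revenue $825,000 ≤ $1,700,000 → Late-Night Permit required.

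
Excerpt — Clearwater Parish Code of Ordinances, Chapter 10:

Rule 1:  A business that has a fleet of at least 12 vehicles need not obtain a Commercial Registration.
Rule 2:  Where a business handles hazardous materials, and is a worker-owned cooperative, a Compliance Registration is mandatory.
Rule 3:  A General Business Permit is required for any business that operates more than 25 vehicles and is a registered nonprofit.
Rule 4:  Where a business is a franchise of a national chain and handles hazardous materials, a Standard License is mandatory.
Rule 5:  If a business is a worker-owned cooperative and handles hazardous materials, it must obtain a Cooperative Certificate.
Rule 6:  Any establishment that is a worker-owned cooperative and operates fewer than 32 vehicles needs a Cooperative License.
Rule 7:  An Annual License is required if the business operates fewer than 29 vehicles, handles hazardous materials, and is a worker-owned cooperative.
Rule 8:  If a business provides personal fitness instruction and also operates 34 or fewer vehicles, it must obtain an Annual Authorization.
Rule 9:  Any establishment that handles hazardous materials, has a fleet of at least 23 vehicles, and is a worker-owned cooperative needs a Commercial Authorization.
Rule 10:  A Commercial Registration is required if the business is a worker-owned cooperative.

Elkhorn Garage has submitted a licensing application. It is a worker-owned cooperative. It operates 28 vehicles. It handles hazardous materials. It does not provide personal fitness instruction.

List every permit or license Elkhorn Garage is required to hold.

Annual License, Commercial Authorization, Compliance Registration, Cooperative Certificate, Cooperative License

Rule 1: vehicles 28 ≥ 12 → exempt from Commercial Registration.
Rule 2: handles hazardous materials; is a worker-owned cooperative → Compliance Registration required.
Rule 3: vehicles 28 > 25; is a worker-owned cooperative (not: is a registered nonprofit) → General Business Permit not required.
Rule 4: is a worker-owned cooperative (not: is a franchise of a national chain); handles hazardous materials → Standard License not required.
Rule 5: is a worker-owned cooperative; handles hazardous materials → Cooperative Certificate required.
Rule 6: is a worker-owned cooperative; vehicles 28 < 32 → Cooperative License required.
Rule 7: vehicles 28 < 29; handles hazardous materials; is a worker-owned cooperative → Annual License required.
Rule 8: does not provide personal fitness instruction; vehicles 28 ≤ 34 → Annual Authorization not required.
Rule 9: handles hazardous materials; vehicles 28 ≥ 23; is a worker-owned cooperative → Commercial Authorization required.
Rule 10: is a worker-owned cooperative → Commercial Registration required.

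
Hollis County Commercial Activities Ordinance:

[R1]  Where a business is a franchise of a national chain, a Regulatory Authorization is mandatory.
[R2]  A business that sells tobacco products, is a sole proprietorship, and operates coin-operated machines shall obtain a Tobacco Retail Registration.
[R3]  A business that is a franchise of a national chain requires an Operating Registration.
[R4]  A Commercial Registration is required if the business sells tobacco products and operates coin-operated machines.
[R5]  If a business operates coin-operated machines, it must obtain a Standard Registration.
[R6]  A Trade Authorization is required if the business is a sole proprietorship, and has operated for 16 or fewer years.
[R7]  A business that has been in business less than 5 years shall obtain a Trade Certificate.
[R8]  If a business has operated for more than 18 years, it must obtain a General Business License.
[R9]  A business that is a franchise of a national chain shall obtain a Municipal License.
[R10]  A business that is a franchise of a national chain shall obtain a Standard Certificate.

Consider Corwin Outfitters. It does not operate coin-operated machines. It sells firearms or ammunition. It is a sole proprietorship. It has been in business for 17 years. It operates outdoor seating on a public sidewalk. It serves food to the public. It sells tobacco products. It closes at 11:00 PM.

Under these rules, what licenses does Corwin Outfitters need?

None

[R1] is a sole proprietorship (not: is a franchise of a national chain) → Regulatory Authorization not required.
[R2] sells tobacco products; is a sole proprietorship; does not operate coin-operated machines → Tobacco Retail Registration not required.
[R3] is a sole proprietorship (not: is a franchise of a national chain) → Operating Registration not required.
[R4] sells tobacco products; does not operate coin-operated machines → Commercial Registration not required.
[R5] does not operate coin-operated machines → Standard Registration not required.
[R6] is a sole proprietorship; years in business 17 > 16 → Trade Authorization not required.
[R7] years in business 17 ≥ 5 → Trade Certificate not required.
[R8] years in business 17 ≤ 18 → General Business License not required.
[R9] is a sole proprietorship (not: is a franchise of a national chain) → Municipal License not required.
[R10] is a sole proprietorship (not: is a franchise of a national chain) → Standard Certificate not required.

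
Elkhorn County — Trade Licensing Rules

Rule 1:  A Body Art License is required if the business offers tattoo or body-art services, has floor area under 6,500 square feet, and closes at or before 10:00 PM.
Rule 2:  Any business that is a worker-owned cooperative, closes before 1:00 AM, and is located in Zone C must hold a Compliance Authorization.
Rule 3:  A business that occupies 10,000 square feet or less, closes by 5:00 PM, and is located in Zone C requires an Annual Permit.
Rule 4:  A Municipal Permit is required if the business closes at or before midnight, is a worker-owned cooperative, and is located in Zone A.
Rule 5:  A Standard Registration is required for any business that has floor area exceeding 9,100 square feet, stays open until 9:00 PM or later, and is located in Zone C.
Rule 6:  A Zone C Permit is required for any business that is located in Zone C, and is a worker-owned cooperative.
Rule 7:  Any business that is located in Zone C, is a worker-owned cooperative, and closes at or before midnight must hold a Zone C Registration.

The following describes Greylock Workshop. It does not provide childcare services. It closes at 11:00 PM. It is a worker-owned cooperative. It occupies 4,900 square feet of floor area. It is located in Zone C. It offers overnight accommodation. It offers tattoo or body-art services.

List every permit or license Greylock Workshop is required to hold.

Rule 1: offers tattoo or body-art services; floor area 4,900 square feet < 6,500 square feet; closes 11:00 PM, after 10:00 PM → Body Art License not required.
Rule 2: is a worker-owned cooperative; closes 11:00 PM, at/before 1:00 AM; is located in Zone C → Compliance Authorization required.
Rule 3: floor area 4,900 square feet ≤ 10,000 square feet; closes 11:00 PM, after 5:00 PM; is located in Zone C → Annual Permit not required.
Rule 4: closes 11:00 PM, at/before midnight; is a worker-owned cooperative; is located in Zone C (not: is located in Zone A) → Municipal Permit not required.
Rule 5: floor area 4,900 square feet ≤ 9,100 square feet; closes 11:00 PM, after 9:00 PM; is located in Zone C → Standard Registration not required.
Rule 6: is located in Zone C; is a worker-owned cooperative → Zone C Permit required.
Rule 7: is located in Zone C; is a worker-owned cooperative; closes 11:00 PM, at/before midnight → Zone C Registration required.

Compliance Authorization, Zone C Permit, Zone C Registration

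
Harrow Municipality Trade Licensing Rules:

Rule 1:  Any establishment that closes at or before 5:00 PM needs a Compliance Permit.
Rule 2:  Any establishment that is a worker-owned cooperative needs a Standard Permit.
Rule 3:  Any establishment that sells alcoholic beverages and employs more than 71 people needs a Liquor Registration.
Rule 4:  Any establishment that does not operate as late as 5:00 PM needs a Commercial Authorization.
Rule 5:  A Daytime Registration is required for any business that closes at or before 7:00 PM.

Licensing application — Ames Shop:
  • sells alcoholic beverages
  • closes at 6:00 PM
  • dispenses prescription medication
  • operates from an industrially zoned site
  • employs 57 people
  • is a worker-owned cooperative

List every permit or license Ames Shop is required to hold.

Daytime Registration, Standard Permit

Rule 1: closes 6:00 PM, after 5:00 PM → Compliance Permit not required.
Rule 2: is a worker-owned cooperative → Standard Permit required.
Rule 3: sells alcoholic beverages; employees 57 ≤ 71 → Liquor Registration not required.
Rule 4: closes 6:00 PM, after 5:00 PM → Commercial Authorization not required.
Rule 5: closes 6:00 PM, at/before 7:00 PM → Daytime Registration required.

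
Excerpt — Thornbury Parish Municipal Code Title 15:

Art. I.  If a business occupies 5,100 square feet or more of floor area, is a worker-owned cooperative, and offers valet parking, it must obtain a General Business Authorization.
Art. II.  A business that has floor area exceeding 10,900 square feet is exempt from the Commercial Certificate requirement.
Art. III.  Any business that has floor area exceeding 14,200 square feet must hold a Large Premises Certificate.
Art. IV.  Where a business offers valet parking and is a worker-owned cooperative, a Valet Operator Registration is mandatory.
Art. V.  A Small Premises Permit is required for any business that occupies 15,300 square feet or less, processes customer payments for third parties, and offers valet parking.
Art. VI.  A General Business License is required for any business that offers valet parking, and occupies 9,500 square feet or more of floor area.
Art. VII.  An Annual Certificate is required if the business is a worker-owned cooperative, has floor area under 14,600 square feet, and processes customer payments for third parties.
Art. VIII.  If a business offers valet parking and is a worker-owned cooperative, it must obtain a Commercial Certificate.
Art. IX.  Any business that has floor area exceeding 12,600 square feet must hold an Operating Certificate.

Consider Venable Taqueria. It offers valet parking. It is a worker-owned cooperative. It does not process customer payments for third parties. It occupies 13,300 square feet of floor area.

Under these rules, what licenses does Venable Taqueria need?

General Business Authorization, General Business License, Operating Certificate, Valet Operator Registration

Art. I. floor area 13,300 square feet ≥ 5,100 square feet; is a worker-owned cooperative; offers valet parking → General Business Authorization required.
Art. II. floor area 13,300 square feet > 10,900 square feet → exempt from Commercial Certificate.
Art. III. floor area 13,300 square feet ≤ 14,200 square feet → Large Premises Certificate not required.
Art. IV. offers valet parking; is a worker-owned cooperative → Valet Operator Registration required.
Art. V. floor area 13,300 square feet ≤ 15,300 square feet; does not process customer payments for third parties; offers valet parking → Small Premises Permit not required.
Art. VI. offers valet parking; floor area 13,300 square feet ≥ 9,500 square feet → General Business License required.
Art. VII. is a worker-owned cooperative; floor area 13,300 square feet < 14,600 square feet; does not process customer payments for third parties → Annual Certificate not required.
Art. VIII. offers valet parking; is a worker-owned cooperative → Commercial Certificate required.
Art. IX. floor area 13,300 square feet > 12,600 square feet → Operating Certificate required.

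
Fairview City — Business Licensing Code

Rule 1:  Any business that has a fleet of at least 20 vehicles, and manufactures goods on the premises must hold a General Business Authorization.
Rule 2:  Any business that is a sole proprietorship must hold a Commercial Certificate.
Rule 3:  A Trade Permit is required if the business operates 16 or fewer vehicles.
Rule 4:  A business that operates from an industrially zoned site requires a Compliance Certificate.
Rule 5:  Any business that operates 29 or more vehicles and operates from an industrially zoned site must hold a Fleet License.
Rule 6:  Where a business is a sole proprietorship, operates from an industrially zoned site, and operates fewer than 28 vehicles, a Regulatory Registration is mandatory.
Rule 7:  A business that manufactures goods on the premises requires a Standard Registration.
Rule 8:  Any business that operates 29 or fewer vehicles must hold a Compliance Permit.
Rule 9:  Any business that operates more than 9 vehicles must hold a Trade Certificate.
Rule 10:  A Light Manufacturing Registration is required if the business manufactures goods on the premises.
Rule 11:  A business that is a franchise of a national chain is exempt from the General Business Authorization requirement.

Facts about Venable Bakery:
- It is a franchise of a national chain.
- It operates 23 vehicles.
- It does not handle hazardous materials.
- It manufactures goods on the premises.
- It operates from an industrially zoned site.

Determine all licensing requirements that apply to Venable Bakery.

Compliance Certificate, Compliance Permit, Light Manufacturing Registration, Standard Registration, Trade Certificate

Rule 1: vehicles 23 ≥ 20; manufactures goods on the premises → General Business Authorization required.
Rule 2: is a franchise of a national chain (not: is a sole proprietorship) → Commercial Certificate not required.
Rule 3: vehicles 23 > 16 → Trade Permit not required.
Rule 4: operates from an industrially zoned site → Compliance Certificate required.
Rule 5: vehicles 23 < 29; operates from an industrially zoned site → Fleet License not required.
Rule 6: is a franchise of a national chain (not: is a sole proprietorship); operates from an industrially zoned site; vehicles 23 < 28 → Regulatory Registration not required.
Rule 7: manufactures goods on the premises → Standard Registration required.
Rule 8: vehicles 23 ≤ 29 → Compliance Permit required.
Rule 9: vehicles 23 > 9 → Trade Certificate required.
Rule 10: manufactures goods on the premises → Light Manufacturing Registration required.
Rule 11: is a franchise of a national chain → exempt from General Business Authorization.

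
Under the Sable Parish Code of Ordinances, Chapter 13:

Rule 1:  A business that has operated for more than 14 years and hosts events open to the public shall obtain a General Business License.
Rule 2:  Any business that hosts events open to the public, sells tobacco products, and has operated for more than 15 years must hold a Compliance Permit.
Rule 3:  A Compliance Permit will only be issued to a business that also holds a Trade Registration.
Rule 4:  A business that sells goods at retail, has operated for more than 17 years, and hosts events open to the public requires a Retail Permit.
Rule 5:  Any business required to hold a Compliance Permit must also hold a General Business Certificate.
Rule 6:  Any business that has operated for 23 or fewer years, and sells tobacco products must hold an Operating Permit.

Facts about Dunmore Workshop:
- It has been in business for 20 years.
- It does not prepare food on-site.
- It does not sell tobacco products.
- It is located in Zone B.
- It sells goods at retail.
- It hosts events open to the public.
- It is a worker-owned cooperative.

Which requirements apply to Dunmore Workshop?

General Business License, Retail Permit

Rule 1: years in business 20 > 14; hosts events open to the public → General Business License required.
Rule 2: hosts events open to the public; does not sell tobacco products; years in business 20 > 15 → Compliance Permit not required.
Rule 3: Compliance Permit is not required → no effect.
Rule 4: sells goods at retail; years in business 20 > 17; hosts events open to the public → Retail Permit required.
Rule 5: Compliance Permit is not required → no effect.
Rule 6: years in business 20 ≤ 23; does not sell tobacco products → Operating Permit not required.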